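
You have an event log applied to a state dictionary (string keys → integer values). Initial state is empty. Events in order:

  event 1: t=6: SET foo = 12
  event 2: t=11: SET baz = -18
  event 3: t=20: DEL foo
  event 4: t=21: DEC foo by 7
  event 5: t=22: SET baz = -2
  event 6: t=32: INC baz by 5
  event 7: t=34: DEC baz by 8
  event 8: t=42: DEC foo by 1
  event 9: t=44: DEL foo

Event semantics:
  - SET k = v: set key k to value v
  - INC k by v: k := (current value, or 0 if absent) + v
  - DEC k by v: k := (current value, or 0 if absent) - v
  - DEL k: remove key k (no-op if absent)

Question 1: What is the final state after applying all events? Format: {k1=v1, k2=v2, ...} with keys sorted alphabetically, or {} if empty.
  after event 1 (t=6: SET foo = 12): {foo=12}
  after event 2 (t=11: SET baz = -18): {baz=-18, foo=12}
  after event 3 (t=20: DEL foo): {baz=-18}
  after event 4 (t=21: DEC foo by 7): {baz=-18, foo=-7}
  after event 5 (t=22: SET baz = -2): {baz=-2, foo=-7}
  after event 6 (t=32: INC baz by 5): {baz=3, foo=-7}
  after event 7 (t=34: DEC baz by 8): {baz=-5, foo=-7}
  after event 8 (t=42: DEC foo by 1): {baz=-5, foo=-8}
  after event 9 (t=44: DEL foo): {baz=-5}

Answer: {baz=-5}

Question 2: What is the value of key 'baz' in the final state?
Track key 'baz' through all 9 events:
  event 1 (t=6: SET foo = 12): baz unchanged
  event 2 (t=11: SET baz = -18): baz (absent) -> -18
  event 3 (t=20: DEL foo): baz unchanged
  event 4 (t=21: DEC foo by 7): baz unchanged
  event 5 (t=22: SET baz = -2): baz -18 -> -2
  event 6 (t=32: INC baz by 5): baz -2 -> 3
  event 7 (t=34: DEC baz by 8): baz 3 -> -5
  event 8 (t=42: DEC foo by 1): baz unchanged
  event 9 (t=44: DEL foo): baz unchanged
Final: baz = -5

Answer: -5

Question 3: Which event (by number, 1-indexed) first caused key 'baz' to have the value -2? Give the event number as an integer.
Answer: 5

Derivation:
Looking for first event where baz becomes -2:
  event 2: baz = -18
  event 3: baz = -18
  event 4: baz = -18
  event 5: baz -18 -> -2  <-- first match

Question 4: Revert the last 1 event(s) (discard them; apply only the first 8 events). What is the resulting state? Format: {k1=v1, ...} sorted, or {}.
Answer: {baz=-5, foo=-8}

Derivation:
Keep first 8 events (discard last 1):
  after event 1 (t=6: SET foo = 12): {foo=12}
  after event 2 (t=11: SET baz = -18): {baz=-18, foo=12}
  after event 3 (t=20: DEL foo): {baz=-18}
  after event 4 (t=21: DEC foo by 7): {baz=-18, foo=-7}
  after event 5 (t=22: SET baz = -2): {baz=-2, foo=-7}
  after event 6 (t=32: INC baz by 5): {baz=3, foo=-7}
  after event 7 (t=34: DEC baz by 8): {baz=-5, foo=-7}
  after event 8 (t=42: DEC foo by 1): {baz=-5, foo=-8}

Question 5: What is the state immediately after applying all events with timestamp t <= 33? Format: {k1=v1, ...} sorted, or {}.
Answer: {baz=3, foo=-7}

Derivation:
Apply events with t <= 33 (6 events):
  after event 1 (t=6: SET foo = 12): {foo=12}
  after event 2 (t=11: SET baz = -18): {baz=-18, foo=12}
  after event 3 (t=20: DEL foo): {baz=-18}
  after event 4 (t=21: DEC foo by 7): {baz=-18, foo=-7}
  after event 5 (t=22: SET baz = -2): {baz=-2, foo=-7}
  after event 6 (t=32: INC baz by 5): {baz=3, foo=-7}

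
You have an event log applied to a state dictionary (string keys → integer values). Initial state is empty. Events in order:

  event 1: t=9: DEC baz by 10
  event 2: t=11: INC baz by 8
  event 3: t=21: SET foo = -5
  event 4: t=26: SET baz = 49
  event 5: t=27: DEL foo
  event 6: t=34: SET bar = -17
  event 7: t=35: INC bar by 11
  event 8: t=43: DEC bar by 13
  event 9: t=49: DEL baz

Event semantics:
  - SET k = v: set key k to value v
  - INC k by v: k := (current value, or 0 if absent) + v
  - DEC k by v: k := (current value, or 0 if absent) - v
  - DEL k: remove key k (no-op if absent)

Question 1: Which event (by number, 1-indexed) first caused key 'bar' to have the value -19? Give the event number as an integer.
Looking for first event where bar becomes -19:
  event 6: bar = -17
  event 7: bar = -6
  event 8: bar -6 -> -19  <-- first match

Answer: 8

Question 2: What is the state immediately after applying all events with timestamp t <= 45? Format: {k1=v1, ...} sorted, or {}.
Apply events with t <= 45 (8 events):
  after event 1 (t=9: DEC baz by 10): {baz=-10}
  after event 2 (t=11: INC baz by 8): {baz=-2}
  after event 3 (t=21: SET foo = -5): {baz=-2, foo=-5}
  after event 4 (t=26: SET baz = 49): {baz=49, foo=-5}
  after event 5 (t=27: DEL foo): {baz=49}
  after event 6 (t=34: SET bar = -17): {bar=-17, baz=49}
  after event 7 (t=35: INC bar by 11): {bar=-6, baz=49}
  after event 8 (t=43: DEC bar by 13): {bar=-19, baz=49}

Answer: {bar=-19, baz=49}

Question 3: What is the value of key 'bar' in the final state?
Track key 'bar' through all 9 events:
  event 1 (t=9: DEC baz by 10): bar unchanged
  event 2 (t=11: INC baz by 8): bar unchanged
  event 3 (t=21: SET foo = -5): bar unchanged
  event 4 (t=26: SET baz = 49): bar unchanged
  event 5 (t=27: DEL foo): bar unchanged
  event 6 (t=34: SET bar = -17): bar (absent) -> -17
  event 7 (t=35: INC bar by 11): bar -17 -> -6
  event 8 (t=43: DEC bar by 13): bar -6 -> -19
  event 9 (t=49: DEL baz): bar unchanged
Final: bar = -19

Answer: -19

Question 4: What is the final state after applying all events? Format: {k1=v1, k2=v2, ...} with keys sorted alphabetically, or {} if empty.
  after event 1 (t=9: DEC baz by 10): {baz=-10}
  after event 2 (t=11: INC baz by 8): {baz=-2}
  after event 3 (t=21: SET foo = -5): {baz=-2, foo=-5}
  after event 4 (t=26: SET baz = 49): {baz=49, foo=-5}
  after event 5 (t=27: DEL foo): {baz=49}
  after event 6 (t=34: SET bar = -17): {bar=-17, baz=49}
  after event 7 (t=35: INC bar by 11): {bar=-6, baz=49}
  after event 8 (t=43: DEC bar by 13): {bar=-19, baz=49}
  after event 9 (t=49: DEL baz): {bar=-19}

Answer: {bar=-19}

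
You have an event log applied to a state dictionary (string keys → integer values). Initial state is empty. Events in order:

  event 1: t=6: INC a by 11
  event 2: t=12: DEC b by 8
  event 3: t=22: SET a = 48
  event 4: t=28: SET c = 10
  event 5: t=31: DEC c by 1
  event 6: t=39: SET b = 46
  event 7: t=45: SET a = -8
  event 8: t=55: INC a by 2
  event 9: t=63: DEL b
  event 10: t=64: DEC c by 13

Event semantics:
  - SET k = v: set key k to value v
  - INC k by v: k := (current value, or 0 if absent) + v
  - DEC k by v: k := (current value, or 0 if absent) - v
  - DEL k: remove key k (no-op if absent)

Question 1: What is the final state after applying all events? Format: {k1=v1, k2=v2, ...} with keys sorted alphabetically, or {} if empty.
  after event 1 (t=6: INC a by 11): {a=11}
  after event 2 (t=12: DEC b by 8): {a=11, b=-8}
  after event 3 (t=22: SET a = 48): {a=48, b=-8}
  after event 4 (t=28: SET c = 10): {a=48, b=-8, c=10}
  after event 5 (t=31: DEC c by 1): {a=48, b=-8, c=9}
  after event 6 (t=39: SET b = 46): {a=48, b=46, c=9}
  after event 7 (t=45: SET a = -8): {a=-8, b=46, c=9}
  after event 8 (t=55: INC a by 2): {a=-6, b=46, c=9}
  after event 9 (t=63: DEL b): {a=-6, c=9}
  after event 10 (t=64: DEC c by 13): {a=-6, c=-4}

Answer: {a=-6, c=-4}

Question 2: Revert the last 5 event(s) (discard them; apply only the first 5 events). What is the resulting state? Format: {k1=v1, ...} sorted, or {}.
Keep first 5 events (discard last 5):
  after event 1 (t=6: INC a by 11): {a=11}
  after event 2 (t=12: DEC b by 8): {a=11, b=-8}
  after event 3 (t=22: SET a = 48): {a=48, b=-8}
  after event 4 (t=28: SET c = 10): {a=48, b=-8, c=10}
  after event 5 (t=31: DEC c by 1): {a=48, b=-8, c=9}

Answer: {a=48, b=-8, c=9}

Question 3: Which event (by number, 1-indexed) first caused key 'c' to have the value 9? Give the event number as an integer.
Answer: 5

Derivation:
Looking for first event where c becomes 9:
  event 4: c = 10
  event 5: c 10 -> 9  <-- first match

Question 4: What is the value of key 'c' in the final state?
Answer: -4

Derivation:
Track key 'c' through all 10 events:
  event 1 (t=6: INC a by 11): c unchanged
  event 2 (t=12: DEC b by 8): c unchanged
  event 3 (t=22: SET a = 48): c unchanged
  event 4 (t=28: SET c = 10): c (absent) -> 10
  event 5 (t=31: DEC c by 1): c 10 -> 9
  event 6 (t=39: SET b = 46): c unchanged
  event 7 (t=45: SET a = -8): c unchanged
  event 8 (t=55: INC a by 2): c unchanged
  event 9 (t=63: DEL b): c unchanged
  event 10 (t=64: DEC c by 13): c 9 -> -4
Final: c = -4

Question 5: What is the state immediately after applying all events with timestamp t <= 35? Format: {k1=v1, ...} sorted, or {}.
Answer: {a=48, b=-8, c=9}

Derivation:
Apply events with t <= 35 (5 events):
  after event 1 (t=6: INC a by 11): {a=11}
  after event 2 (t=12: DEC b by 8): {a=11, b=-8}
  after event 3 (t=22: SET a = 48): {a=48, b=-8}
  after event 4 (t=28: SET c = 10): {a=48, b=-8, c=10}
  after event 5 (t=31: DEC c by 1): {a=48, b=-8, c=9}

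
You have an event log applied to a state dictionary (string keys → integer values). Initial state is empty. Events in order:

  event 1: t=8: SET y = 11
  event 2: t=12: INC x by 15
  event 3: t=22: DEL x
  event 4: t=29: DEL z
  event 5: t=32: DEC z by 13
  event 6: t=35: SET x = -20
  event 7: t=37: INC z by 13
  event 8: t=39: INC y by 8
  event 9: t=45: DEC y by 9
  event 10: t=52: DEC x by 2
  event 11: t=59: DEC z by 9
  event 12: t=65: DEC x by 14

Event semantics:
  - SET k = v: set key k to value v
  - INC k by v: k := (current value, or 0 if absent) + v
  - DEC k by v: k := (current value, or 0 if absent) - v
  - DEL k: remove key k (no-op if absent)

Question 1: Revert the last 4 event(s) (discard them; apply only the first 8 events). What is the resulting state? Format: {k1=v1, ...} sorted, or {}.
Answer: {x=-20, y=19, z=0}

Derivation:
Keep first 8 events (discard last 4):
  after event 1 (t=8: SET y = 11): {y=11}
  after event 2 (t=12: INC x by 15): {x=15, y=11}
  after event 3 (t=22: DEL x): {y=11}
  after event 4 (t=29: DEL z): {y=11}
  after event 5 (t=32: DEC z by 13): {y=11, z=-13}
  after event 6 (t=35: SET x = -20): {x=-20, y=11, z=-13}
  after event 7 (t=37: INC z by 13): {x=-20, y=11, z=0}
  after event 8 (t=39: INC y by 8): {x=-20, y=19, z=0}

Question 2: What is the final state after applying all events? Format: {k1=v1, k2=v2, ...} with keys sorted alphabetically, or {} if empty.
Answer: {x=-36, y=10, z=-9}

Derivation:
  after event 1 (t=8: SET y = 11): {y=11}
  after event 2 (t=12: INC x by 15): {x=15, y=11}
  after event 3 (t=22: DEL x): {y=11}
  after event 4 (t=29: DEL z): {y=11}
  after event 5 (t=32: DEC z by 13): {y=11, z=-13}
  after event 6 (t=35: SET x = -20): {x=-20, y=11, z=-13}
  after event 7 (t=37: INC z by 13): {x=-20, y=11, z=0}
  after event 8 (t=39: INC y by 8): {x=-20, y=19, z=0}
  after event 9 (t=45: DEC y by 9): {x=-20, y=10, z=0}
  after event 10 (t=52: DEC x by 2): {x=-22, y=10, z=0}
  after event 11 (t=59: DEC z by 9): {x=-22, y=10, z=-9}
  after event 12 (t=65: DEC x by 14): {x=-36, y=10, z=-9}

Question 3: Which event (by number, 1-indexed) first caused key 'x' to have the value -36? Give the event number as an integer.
Answer: 12

Derivation:
Looking for first event where x becomes -36:
  event 2: x = 15
  event 3: x = (absent)
  event 6: x = -20
  event 7: x = -20
  event 8: x = -20
  event 9: x = -20
  event 10: x = -22
  event 11: x = -22
  event 12: x -22 -> -36  <-- first match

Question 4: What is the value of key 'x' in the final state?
Track key 'x' through all 12 events:
  event 1 (t=8: SET y = 11): x unchanged
  event 2 (t=12: INC x by 15): x (absent) -> 15
  event 3 (t=22: DEL x): x 15 -> (absent)
  event 4 (t=29: DEL z): x unchanged
  event 5 (t=32: DEC z by 13): x unchanged
  event 6 (t=35: SET x = -20): x (absent) -> -20
  event 7 (t=37: INC z by 13): x unchanged
  event 8 (t=39: INC y by 8): x unchanged
  event 9 (t=45: DEC y by 9): x unchanged
  event 10 (t=52: DEC x by 2): x -20 -> -22
  event 11 (t=59: DEC z by 9): x unchanged
  event 12 (t=65: DEC x by 14): x -22 -> -36
Final: x = -36

Answer: -36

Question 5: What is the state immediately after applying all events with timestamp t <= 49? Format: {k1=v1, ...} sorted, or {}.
Answer: {x=-20, y=10, z=0}

Derivation:
Apply events with t <= 49 (9 events):
  after event 1 (t=8: SET y = 11): {y=11}
  after event 2 (t=12: INC x by 15): {x=15, y=11}
  after event 3 (t=22: DEL x): {y=11}
  after event 4 (t=29: DEL z): {y=11}
  after event 5 (t=32: DEC z by 13): {y=11, z=-13}
  after event 6 (t=35: SET x = -20): {x=-20, y=11, z=-13}
  after event 7 (t=37: INC z by 13): {x=-20, y=11, z=0}
  after event 8 (t=39: INC y by 8): {x=-20, y=19, z=0}
  after event 9 (t=45: DEC y by 9): {x=-20, y=10, z=0}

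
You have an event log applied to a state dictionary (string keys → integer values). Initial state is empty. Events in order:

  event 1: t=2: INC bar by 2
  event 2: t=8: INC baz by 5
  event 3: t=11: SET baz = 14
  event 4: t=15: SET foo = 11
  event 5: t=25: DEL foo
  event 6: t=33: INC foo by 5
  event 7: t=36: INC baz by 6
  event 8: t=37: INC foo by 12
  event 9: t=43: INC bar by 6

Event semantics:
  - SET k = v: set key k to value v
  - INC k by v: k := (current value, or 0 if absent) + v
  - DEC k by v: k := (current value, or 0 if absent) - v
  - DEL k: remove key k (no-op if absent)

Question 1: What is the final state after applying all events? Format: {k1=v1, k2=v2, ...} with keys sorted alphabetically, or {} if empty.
Answer: {bar=8, baz=20, foo=17}

Derivation:
  after event 1 (t=2: INC bar by 2): {bar=2}
  after event 2 (t=8: INC baz by 5): {bar=2, baz=5}
  after event 3 (t=11: SET baz = 14): {bar=2, baz=14}
  after event 4 (t=15: SET foo = 11): {bar=2, baz=14, foo=11}
  after event 5 (t=25: DEL foo): {bar=2, baz=14}
  after event 6 (t=33: INC foo by 5): {bar=2, baz=14, foo=5}
  after event 7 (t=36: INC baz by 6): {bar=2, baz=20, foo=5}
  after event 8 (t=37: INC foo by 12): {bar=2, baz=20, foo=17}
  after event 9 (t=43: INC bar by 6): {bar=8, baz=20, foo=17}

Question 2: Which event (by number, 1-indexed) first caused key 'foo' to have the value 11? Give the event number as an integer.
Looking for first event where foo becomes 11:
  event 4: foo (absent) -> 11  <-- first match

Answer: 4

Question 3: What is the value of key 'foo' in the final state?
Answer: 17

Derivation:
Track key 'foo' through all 9 events:
  event 1 (t=2: INC bar by 2): foo unchanged
  event 2 (t=8: INC baz by 5): foo unchanged
  event 3 (t=11: SET baz = 14): foo unchanged
  event 4 (t=15: SET foo = 11): foo (absent) -> 11
  event 5 (t=25: DEL foo): foo 11 -> (absent)
  event 6 (t=33: INC foo by 5): foo (absent) -> 5
  event 7 (t=36: INC baz by 6): foo unchanged
  event 8 (t=37: INC foo by 12): foo 5 -> 17
  event 9 (t=43: INC bar by 6): foo unchanged
Final: foo = 17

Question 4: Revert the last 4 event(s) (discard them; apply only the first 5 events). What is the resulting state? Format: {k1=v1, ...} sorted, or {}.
Answer: {bar=2, baz=14}

Derivation:
Keep first 5 events (discard last 4):
  after event 1 (t=2: INC bar by 2): {bar=2}
  after event 2 (t=8: INC baz by 5): {bar=2, baz=5}
  after event 3 (t=11: SET baz = 14): {bar=2, baz=14}
  after event 4 (t=15: SET foo = 11): {bar=2, baz=14, foo=11}
  after event 5 (t=25: DEL foo): {bar=2, baz=14}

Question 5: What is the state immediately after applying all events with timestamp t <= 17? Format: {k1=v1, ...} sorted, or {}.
Answer: {bar=2, baz=14, foo=11}

Derivation:
Apply events with t <= 17 (4 events):
  after event 1 (t=2: INC bar by 2): {bar=2}
  after event 2 (t=8: INC baz by 5): {bar=2, baz=5}
  after event 3 (t=11: SET baz = 14): {bar=2, baz=14}
  after event 4 (t=15: SET foo = 11): {bar=2, baz=14, foo=11}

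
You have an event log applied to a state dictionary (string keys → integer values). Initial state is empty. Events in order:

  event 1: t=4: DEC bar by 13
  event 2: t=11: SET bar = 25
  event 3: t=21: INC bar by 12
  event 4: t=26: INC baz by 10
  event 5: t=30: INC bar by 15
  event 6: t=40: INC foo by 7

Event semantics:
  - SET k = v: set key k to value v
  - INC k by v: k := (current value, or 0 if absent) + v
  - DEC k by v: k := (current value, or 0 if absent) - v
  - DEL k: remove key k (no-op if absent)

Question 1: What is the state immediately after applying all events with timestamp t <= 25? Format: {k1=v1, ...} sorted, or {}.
Answer: {bar=37}

Derivation:
Apply events with t <= 25 (3 events):
  after event 1 (t=4: DEC bar by 13): {bar=-13}
  after event 2 (t=11: SET bar = 25): {bar=25}
  after event 3 (t=21: INC bar by 12): {bar=37}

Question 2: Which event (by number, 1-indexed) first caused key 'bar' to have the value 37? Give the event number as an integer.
Looking for first event where bar becomes 37:
  event 1: bar = -13
  event 2: bar = 25
  event 3: bar 25 -> 37  <-- first match

Answer: 3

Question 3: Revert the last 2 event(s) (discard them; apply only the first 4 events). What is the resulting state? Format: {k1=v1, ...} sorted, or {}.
Answer: {bar=37, baz=10}

Derivation:
Keep first 4 events (discard last 2):
  after event 1 (t=4: DEC bar by 13): {bar=-13}
  after event 2 (t=11: SET bar = 25): {bar=25}
  after event 3 (t=21: INC bar by 12): {bar=37}
  after event 4 (t=26: INC baz by 10): {bar=37, baz=10}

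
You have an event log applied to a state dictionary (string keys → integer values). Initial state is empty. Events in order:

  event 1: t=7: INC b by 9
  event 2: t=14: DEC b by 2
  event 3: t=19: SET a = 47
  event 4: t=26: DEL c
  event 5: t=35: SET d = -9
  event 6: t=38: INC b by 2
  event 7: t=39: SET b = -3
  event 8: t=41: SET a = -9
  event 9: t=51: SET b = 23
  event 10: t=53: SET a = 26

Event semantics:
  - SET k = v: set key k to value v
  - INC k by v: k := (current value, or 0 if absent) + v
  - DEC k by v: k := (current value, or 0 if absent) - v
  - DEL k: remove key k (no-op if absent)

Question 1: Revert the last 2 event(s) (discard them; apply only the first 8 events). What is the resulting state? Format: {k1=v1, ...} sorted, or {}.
Keep first 8 events (discard last 2):
  after event 1 (t=7: INC b by 9): {b=9}
  after event 2 (t=14: DEC b by 2): {b=7}
  after event 3 (t=19: SET a = 47): {a=47, b=7}
  after event 4 (t=26: DEL c): {a=47, b=7}
  after event 5 (t=35: SET d = -9): {a=47, b=7, d=-9}
  after event 6 (t=38: INC b by 2): {a=47, b=9, d=-9}
  after event 7 (t=39: SET b = -3): {a=47, b=-3, d=-9}
  after event 8 (t=41: SET a = -9): {a=-9, b=-3, d=-9}

Answer: {a=-9, b=-3, d=-9}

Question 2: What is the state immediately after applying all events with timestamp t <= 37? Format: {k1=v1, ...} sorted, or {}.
Answer: {a=47, b=7, d=-9}

Derivation:
Apply events with t <= 37 (5 events):
  after event 1 (t=7: INC b by 9): {b=9}
  after event 2 (t=14: DEC b by 2): {b=7}
  after event 3 (t=19: SET a = 47): {a=47, b=7}
  after event 4 (t=26: DEL c): {a=47, b=7}
  after event 5 (t=35: SET d = -9): {a=47, b=7, d=-9}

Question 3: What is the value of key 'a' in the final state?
Track key 'a' through all 10 events:
  event 1 (t=7: INC b by 9): a unchanged
  event 2 (t=14: DEC b by 2): a unchanged
  event 3 (t=19: SET a = 47): a (absent) -> 47
  event 4 (t=26: DEL c): a unchanged
  event 5 (t=35: SET d = -9): a unchanged
  event 6 (t=38: INC b by 2): a unchanged
  event 7 (t=39: SET b = -3): a unchanged
  event 8 (t=41: SET a = -9): a 47 -> -9
  event 9 (t=51: SET b = 23): a unchanged
  event 10 (t=53: SET a = 26): a -9 -> 26
Final: a = 26

Answer: 26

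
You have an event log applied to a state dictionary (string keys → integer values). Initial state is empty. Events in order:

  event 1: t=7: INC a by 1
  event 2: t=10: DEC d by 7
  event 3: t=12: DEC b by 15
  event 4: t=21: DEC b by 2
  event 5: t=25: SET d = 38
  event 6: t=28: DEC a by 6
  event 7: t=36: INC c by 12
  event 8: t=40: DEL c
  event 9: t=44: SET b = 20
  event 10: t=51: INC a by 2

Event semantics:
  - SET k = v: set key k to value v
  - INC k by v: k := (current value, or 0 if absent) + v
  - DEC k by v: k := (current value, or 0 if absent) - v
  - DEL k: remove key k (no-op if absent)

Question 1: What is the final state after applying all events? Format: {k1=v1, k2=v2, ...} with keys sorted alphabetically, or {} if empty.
  after event 1 (t=7: INC a by 1): {a=1}
  after event 2 (t=10: DEC d by 7): {a=1, d=-7}
  after event 3 (t=12: DEC b by 15): {a=1, b=-15, d=-7}
  after event 4 (t=21: DEC b by 2): {a=1, b=-17, d=-7}
  after event 5 (t=25: SET d = 38): {a=1, b=-17, d=38}
  after event 6 (t=28: DEC a by 6): {a=-5, b=-17, d=38}
  after event 7 (t=36: INC c by 12): {a=-5, b=-17, c=12, d=38}
  after event 8 (t=40: DEL c): {a=-5, b=-17, d=38}
  after event 9 (t=44: SET b = 20): {a=-5, b=20, d=38}
  after event 10 (t=51: INC a by 2): {a=-3, b=20, d=38}

Answer: {a=-3, b=20, d=38}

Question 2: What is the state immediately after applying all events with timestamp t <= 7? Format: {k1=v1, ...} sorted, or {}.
Apply events with t <= 7 (1 events):
  after event 1 (t=7: INC a by 1): {a=1}

Answer: {a=1}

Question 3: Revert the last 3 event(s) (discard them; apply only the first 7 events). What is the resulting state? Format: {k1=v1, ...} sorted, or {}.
Answer: {a=-5, b=-17, c=12, d=38}

Derivation:
Keep first 7 events (discard last 3):
  after event 1 (t=7: INC a by 1): {a=1}
  after event 2 (t=10: DEC d by 7): {a=1, d=-7}
  after event 3 (t=12: DEC b by 15): {a=1, b=-15, d=-7}
  after event 4 (t=21: DEC b by 2): {a=1, b=-17, d=-7}
  after event 5 (t=25: SET d = 38): {a=1, b=-17, d=38}
  after event 6 (t=28: DEC a by 6): {a=-5, b=-17, d=38}
  after event 7 (t=36: INC c by 12): {a=-5, b=-17, c=12, d=38}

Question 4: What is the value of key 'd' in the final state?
Answer: 38

Derivation:
Track key 'd' through all 10 events:
  event 1 (t=7: INC a by 1): d unchanged
  event 2 (t=10: DEC d by 7): d (absent) -> -7
  event 3 (t=12: DEC b by 15): d unchanged
  event 4 (t=21: DEC b by 2): d unchanged
  event 5 (t=25: SET d = 38): d -7 -> 38
  event 6 (t=28: DEC a by 6): d unchanged
  event 7 (t=36: INC c by 12): d unchanged
  event 8 (t=40: DEL c): d unchanged
  event 9 (t=44: SET b = 20): d unchanged
  event 10 (t=51: INC a by 2): d unchanged
Final: d = 38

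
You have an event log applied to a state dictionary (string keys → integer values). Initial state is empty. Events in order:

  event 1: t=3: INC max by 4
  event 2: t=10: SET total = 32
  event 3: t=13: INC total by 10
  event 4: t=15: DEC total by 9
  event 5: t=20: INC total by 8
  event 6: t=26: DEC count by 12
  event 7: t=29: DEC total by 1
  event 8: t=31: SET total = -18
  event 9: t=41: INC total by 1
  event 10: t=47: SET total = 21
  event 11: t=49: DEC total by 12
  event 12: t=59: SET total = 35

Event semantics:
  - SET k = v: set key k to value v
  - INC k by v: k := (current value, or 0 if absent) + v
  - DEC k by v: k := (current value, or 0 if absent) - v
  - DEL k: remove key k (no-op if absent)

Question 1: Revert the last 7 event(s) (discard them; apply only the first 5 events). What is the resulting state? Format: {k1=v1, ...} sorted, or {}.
Keep first 5 events (discard last 7):
  after event 1 (t=3: INC max by 4): {max=4}
  after event 2 (t=10: SET total = 32): {max=4, total=32}
  after event 3 (t=13: INC total by 10): {max=4, total=42}
  after event 4 (t=15: DEC total by 9): {max=4, total=33}
  after event 5 (t=20: INC total by 8): {max=4, total=41}

Answer: {max=4, total=41}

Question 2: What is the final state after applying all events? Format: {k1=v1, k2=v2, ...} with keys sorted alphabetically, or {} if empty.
  after event 1 (t=3: INC max by 4): {max=4}
  after event 2 (t=10: SET total = 32): {max=4, total=32}
  after event 3 (t=13: INC total by 10): {max=4, total=42}
  after event 4 (t=15: DEC total by 9): {max=4, total=33}
  after event 5 (t=20: INC total by 8): {max=4, total=41}
  after event 6 (t=26: DEC count by 12): {count=-12, max=4, total=41}
  after event 7 (t=29: DEC total by 1): {count=-12, max=4, total=40}
  after event 8 (t=31: SET total = -18): {count=-12, max=4, total=-18}
  after event 9 (t=41: INC total by 1): {count=-12, max=4, total=-17}
  after event 10 (t=47: SET total = 21): {count=-12, max=4, total=21}
  after event 11 (t=49: DEC total by 12): {count=-12, max=4, total=9}
  after event 12 (t=59: SET total = 35): {count=-12, max=4, total=35}

Answer: {count=-12, max=4, total=35}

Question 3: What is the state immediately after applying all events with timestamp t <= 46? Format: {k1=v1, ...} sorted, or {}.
Apply events with t <= 46 (9 events):
  after event 1 (t=3: INC max by 4): {max=4}
  after event 2 (t=10: SET total = 32): {max=4, total=32}
  after event 3 (t=13: INC total by 10): {max=4, total=42}
  after event 4 (t=15: DEC total by 9): {max=4, total=33}
  after event 5 (t=20: INC total by 8): {max=4, total=41}
  after event 6 (t=26: DEC count by 12): {count=-12, max=4, total=41}
  after event 7 (t=29: DEC total by 1): {count=-12, max=4, total=40}
  after event 8 (t=31: SET total = -18): {count=-12, max=4, total=-18}
  after event 9 (t=41: INC total by 1): {count=-12, max=4, total=-17}

Answer: {count=-12, max=4, total=-17}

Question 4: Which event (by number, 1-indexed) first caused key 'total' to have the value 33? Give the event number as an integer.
Looking for first event where total becomes 33:
  event 2: total = 32
  event 3: total = 42
  event 4: total 42 -> 33  <-- first match

Answer: 4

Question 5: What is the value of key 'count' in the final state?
Track key 'count' through all 12 events:
  event 1 (t=3: INC max by 4): count unchanged
  event 2 (t=10: SET total = 32): count unchanged
  event 3 (t=13: INC total by 10): count unchanged
  event 4 (t=15: DEC total by 9): count unchanged
  event 5 (t=20: INC total by 8): count unchanged
  event 6 (t=26: DEC count by 12): count (absent) -> -12
  event 7 (t=29: DEC total by 1): count unchanged
  event 8 (t=31: SET total = -18): count unchanged
  event 9 (t=41: INC total by 1): count unchanged
  event 10 (t=47: SET total = 21): count unchanged
  event 11 (t=49: DEC total by 12): count unchanged
  event 12 (t=59: SET total = 35): count unchanged
Final: count = -12

Answer: -12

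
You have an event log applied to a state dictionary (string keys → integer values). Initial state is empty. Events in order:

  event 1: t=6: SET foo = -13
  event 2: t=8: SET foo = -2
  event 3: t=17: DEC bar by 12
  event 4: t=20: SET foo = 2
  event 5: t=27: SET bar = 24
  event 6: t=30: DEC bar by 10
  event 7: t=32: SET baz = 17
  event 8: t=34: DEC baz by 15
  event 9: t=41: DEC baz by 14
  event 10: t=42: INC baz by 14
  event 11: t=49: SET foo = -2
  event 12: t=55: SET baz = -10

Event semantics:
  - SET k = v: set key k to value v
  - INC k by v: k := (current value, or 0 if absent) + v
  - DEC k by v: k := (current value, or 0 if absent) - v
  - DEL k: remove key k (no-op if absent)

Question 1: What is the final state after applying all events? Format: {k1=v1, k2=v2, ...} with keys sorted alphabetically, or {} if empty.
  after event 1 (t=6: SET foo = -13): {foo=-13}
  after event 2 (t=8: SET foo = -2): {foo=-2}
  after event 3 (t=17: DEC bar by 12): {bar=-12, foo=-2}
  after event 4 (t=20: SET foo = 2): {bar=-12, foo=2}
  after event 5 (t=27: SET bar = 24): {bar=24, foo=2}
  after event 6 (t=30: DEC bar by 10): {bar=14, foo=2}
  after event 7 (t=32: SET baz = 17): {bar=14, baz=17, foo=2}
  after event 8 (t=34: DEC baz by 15): {bar=14, baz=2, foo=2}
  after event 9 (t=41: DEC baz by 14): {bar=14, baz=-12, foo=2}
  after event 10 (t=42: INC baz by 14): {bar=14, baz=2, foo=2}
  after event 11 (t=49: SET foo = -2): {bar=14, baz=2, foo=-2}
  after event 12 (t=55: SET baz = -10): {bar=14, baz=-10, foo=-2}

Answer: {bar=14, baz=-10, foo=-2}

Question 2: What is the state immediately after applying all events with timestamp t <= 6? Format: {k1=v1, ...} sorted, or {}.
Apply events with t <= 6 (1 events):
  after event 1 (t=6: SET foo = -13): {foo=-13}

Answer: {foo=-13}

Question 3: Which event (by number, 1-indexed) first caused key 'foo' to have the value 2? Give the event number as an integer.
Looking for first event where foo becomes 2:
  event 1: foo = -13
  event 2: foo = -2
  event 3: foo = -2
  event 4: foo -2 -> 2  <-- first match

Answer: 4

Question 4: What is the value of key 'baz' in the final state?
Track key 'baz' through all 12 events:
  event 1 (t=6: SET foo = -13): baz unchanged
  event 2 (t=8: SET foo = -2): baz unchanged
  event 3 (t=17: DEC bar by 12): baz unchanged
  event 4 (t=20: SET foo = 2): baz unchanged
  event 5 (t=27: SET bar = 24): baz unchanged
  event 6 (t=30: DEC bar by 10): baz unchanged
  event 7 (t=32: SET baz = 17): baz (absent) -> 17
  event 8 (t=34: DEC baz by 15): baz 17 -> 2
  event 9 (t=41: DEC baz by 14): baz 2 -> -12
  event 10 (t=42: INC baz by 14): baz -12 -> 2
  event 11 (t=49: SET foo = -2): baz unchanged
  event 12 (t=55: SET baz = -10): baz 2 -> -10
Final: baz = -10

Answer: -10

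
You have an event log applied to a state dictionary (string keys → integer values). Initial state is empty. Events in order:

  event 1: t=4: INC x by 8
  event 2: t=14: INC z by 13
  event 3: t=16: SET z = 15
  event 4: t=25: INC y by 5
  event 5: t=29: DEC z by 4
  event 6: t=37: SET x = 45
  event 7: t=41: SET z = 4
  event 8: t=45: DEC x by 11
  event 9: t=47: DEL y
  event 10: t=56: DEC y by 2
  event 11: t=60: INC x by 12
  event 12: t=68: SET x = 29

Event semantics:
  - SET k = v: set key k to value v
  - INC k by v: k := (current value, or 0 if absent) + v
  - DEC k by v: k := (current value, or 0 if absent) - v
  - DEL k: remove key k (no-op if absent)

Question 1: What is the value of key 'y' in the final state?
Track key 'y' through all 12 events:
  event 1 (t=4: INC x by 8): y unchanged
  event 2 (t=14: INC z by 13): y unchanged
  event 3 (t=16: SET z = 15): y unchanged
  event 4 (t=25: INC y by 5): y (absent) -> 5
  event 5 (t=29: DEC z by 4): y unchanged
  event 6 (t=37: SET x = 45): y unchanged
  event 7 (t=41: SET z = 4): y unchanged
  event 8 (t=45: DEC x by 11): y unchanged
  event 9 (t=47: DEL y): y 5 -> (absent)
  event 10 (t=56: DEC y by 2): y (absent) -> -2
  event 11 (t=60: INC x by 12): y unchanged
  event 12 (t=68: SET x = 29): y unchanged
Final: y = -2

Answer: -2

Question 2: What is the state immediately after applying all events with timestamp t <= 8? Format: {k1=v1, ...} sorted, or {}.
Answer: {x=8}

Derivation:
Apply events with t <= 8 (1 events):
  after event 1 (t=4: INC x by 8): {x=8}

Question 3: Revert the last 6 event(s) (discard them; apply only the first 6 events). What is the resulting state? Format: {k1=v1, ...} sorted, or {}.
Answer: {x=45, y=5, z=11}

Derivation:
Keep first 6 events (discard last 6):
  after event 1 (t=4: INC x by 8): {x=8}
  after event 2 (t=14: INC z by 13): {x=8, z=13}
  after event 3 (t=16: SET z = 15): {x=8, z=15}
  after event 4 (t=25: INC y by 5): {x=8, y=5, z=15}
  after event 5 (t=29: DEC z by 4): {x=8, y=5, z=11}
  after event 6 (t=37: SET x = 45): {x=45, y=5, z=11}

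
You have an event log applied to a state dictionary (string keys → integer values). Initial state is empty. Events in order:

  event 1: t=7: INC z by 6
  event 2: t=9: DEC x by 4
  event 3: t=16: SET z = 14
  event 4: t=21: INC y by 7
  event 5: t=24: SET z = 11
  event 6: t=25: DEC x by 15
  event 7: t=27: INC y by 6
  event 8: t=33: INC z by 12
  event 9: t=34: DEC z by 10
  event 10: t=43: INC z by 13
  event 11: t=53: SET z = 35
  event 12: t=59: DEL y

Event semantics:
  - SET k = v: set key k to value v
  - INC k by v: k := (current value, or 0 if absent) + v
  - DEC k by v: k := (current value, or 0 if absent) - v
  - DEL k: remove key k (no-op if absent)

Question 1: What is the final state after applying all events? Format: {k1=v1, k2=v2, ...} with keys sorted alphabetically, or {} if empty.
  after event 1 (t=7: INC z by 6): {z=6}
  after event 2 (t=9: DEC x by 4): {x=-4, z=6}
  after event 3 (t=16: SET z = 14): {x=-4, z=14}
  after event 4 (t=21: INC y by 7): {x=-4, y=7, z=14}
  after event 5 (t=24: SET z = 11): {x=-4, y=7, z=11}
  after event 6 (t=25: DEC x by 15): {x=-19, y=7, z=11}
  after event 7 (t=27: INC y by 6): {x=-19, y=13, z=11}
  after event 8 (t=33: INC z by 12): {x=-19, y=13, z=23}
  after event 9 (t=34: DEC z by 10): {x=-19, y=13, z=13}
  after event 10 (t=43: INC z by 13): {x=-19, y=13, z=26}
  after event 11 (t=53: SET z = 35): {x=-19, y=13, z=35}
  after event 12 (t=59: DEL y): {x=-19, z=35}

Answer: {x=-19, z=35}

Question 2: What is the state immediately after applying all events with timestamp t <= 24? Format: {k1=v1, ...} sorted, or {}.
Apply events with t <= 24 (5 events):
  after event 1 (t=7: INC z by 6): {z=6}
  after event 2 (t=9: DEC x by 4): {x=-4, z=6}
  after event 3 (t=16: SET z = 14): {x=-4, z=14}
  after event 4 (t=21: INC y by 7): {x=-4, y=7, z=14}
  after event 5 (t=24: SET z = 11): {x=-4, y=7, z=11}

Answer: {x=-4, y=7, z=11}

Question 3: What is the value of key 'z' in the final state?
Track key 'z' through all 12 events:
  event 1 (t=7: INC z by 6): z (absent) -> 6
  event 2 (t=9: DEC x by 4): z unchanged
  event 3 (t=16: SET z = 14): z 6 -> 14
  event 4 (t=21: INC y by 7): z unchanged
  event 5 (t=24: SET z = 11): z 14 -> 11
  event 6 (t=25: DEC x by 15): z unchanged
  event 7 (t=27: INC y by 6): z unchanged
  event 8 (t=33: INC z by 12): z 11 -> 23
  event 9 (t=34: DEC z by 10): z 23 -> 13
  event 10 (t=43: INC z by 13): z 13 -> 26
  event 11 (t=53: SET z = 35): z 26 -> 35
  event 12 (t=59: DEL y): z unchanged
Final: z = 35

Answer: 35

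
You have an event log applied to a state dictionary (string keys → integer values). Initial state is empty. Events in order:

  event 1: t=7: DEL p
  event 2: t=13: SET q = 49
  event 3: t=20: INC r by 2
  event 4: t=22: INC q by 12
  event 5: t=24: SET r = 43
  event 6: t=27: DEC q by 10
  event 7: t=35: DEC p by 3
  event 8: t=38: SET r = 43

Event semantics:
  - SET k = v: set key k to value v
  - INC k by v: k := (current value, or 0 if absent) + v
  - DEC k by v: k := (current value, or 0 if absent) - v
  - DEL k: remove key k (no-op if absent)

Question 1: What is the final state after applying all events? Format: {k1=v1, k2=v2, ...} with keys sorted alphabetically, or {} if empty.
  after event 1 (t=7: DEL p): {}
  after event 2 (t=13: SET q = 49): {q=49}
  after event 3 (t=20: INC r by 2): {q=49, r=2}
  after event 4 (t=22: INC q by 12): {q=61, r=2}
  after event 5 (t=24: SET r = 43): {q=61, r=43}
  after event 6 (t=27: DEC q by 10): {q=51, r=43}
  after event 7 (t=35: DEC p by 3): {p=-3, q=51, r=43}
  after event 8 (t=38: SET r = 43): {p=-3, q=51, r=43}

Answer: {p=-3, q=51, r=43}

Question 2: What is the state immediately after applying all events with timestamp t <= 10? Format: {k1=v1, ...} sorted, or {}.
Answer: {}

Derivation:
Apply events with t <= 10 (1 events):
  after event 1 (t=7: DEL p): {}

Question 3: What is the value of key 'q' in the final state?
Answer: 51

Derivation:
Track key 'q' through all 8 events:
  event 1 (t=7: DEL p): q unchanged
  event 2 (t=13: SET q = 49): q (absent) -> 49
  event 3 (t=20: INC r by 2): q unchanged
  event 4 (t=22: INC q by 12): q 49 -> 61
  event 5 (t=24: SET r = 43): q unchanged
  event 6 (t=27: DEC q by 10): q 61 -> 51
  event 7 (t=35: DEC p by 3): q unchanged
  event 8 (t=38: SET r = 43): q unchanged
Final: q = 51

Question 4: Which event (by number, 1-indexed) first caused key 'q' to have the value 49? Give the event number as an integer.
Looking for first event where q becomes 49:
  event 2: q (absent) -> 49  <-- first match

Answer: 2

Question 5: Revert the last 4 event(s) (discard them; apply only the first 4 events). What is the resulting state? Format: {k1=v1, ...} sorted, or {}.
Keep first 4 events (discard last 4):
  after event 1 (t=7: DEL p): {}
  after event 2 (t=13: SET q = 49): {q=49}
  after event 3 (t=20: INC r by 2): {q=49, r=2}
  after event 4 (t=22: INC q by 12): {q=61, r=2}

Answer: {q=61, r=2}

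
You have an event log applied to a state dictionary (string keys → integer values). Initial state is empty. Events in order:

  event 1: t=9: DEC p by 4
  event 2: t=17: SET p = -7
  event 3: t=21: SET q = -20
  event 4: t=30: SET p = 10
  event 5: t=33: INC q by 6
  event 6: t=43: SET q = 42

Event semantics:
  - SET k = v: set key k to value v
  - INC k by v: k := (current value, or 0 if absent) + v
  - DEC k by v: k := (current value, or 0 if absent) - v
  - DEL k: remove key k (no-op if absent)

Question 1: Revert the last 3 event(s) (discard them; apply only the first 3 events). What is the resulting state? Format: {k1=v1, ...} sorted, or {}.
Keep first 3 events (discard last 3):
  after event 1 (t=9: DEC p by 4): {p=-4}
  after event 2 (t=17: SET p = -7): {p=-7}
  after event 3 (t=21: SET q = -20): {p=-7, q=-20}

Answer: {p=-7, q=-20}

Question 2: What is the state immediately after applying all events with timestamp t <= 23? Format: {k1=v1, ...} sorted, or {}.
Apply events with t <= 23 (3 events):
  after event 1 (t=9: DEC p by 4): {p=-4}
  after event 2 (t=17: SET p = -7): {p=-7}
  after event 3 (t=21: SET q = -20): {p=-7, q=-20}

Answer: {p=-7, q=-20}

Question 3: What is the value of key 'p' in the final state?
Track key 'p' through all 6 events:
  event 1 (t=9: DEC p by 4): p (absent) -> -4
  event 2 (t=17: SET p = -7): p -4 -> -7
  event 3 (t=21: SET q = -20): p unchanged
  event 4 (t=30: SET p = 10): p -7 -> 10
  event 5 (t=33: INC q by 6): p unchanged
  event 6 (t=43: SET q = 42): p unchanged
Final: p = 10

Answer: 10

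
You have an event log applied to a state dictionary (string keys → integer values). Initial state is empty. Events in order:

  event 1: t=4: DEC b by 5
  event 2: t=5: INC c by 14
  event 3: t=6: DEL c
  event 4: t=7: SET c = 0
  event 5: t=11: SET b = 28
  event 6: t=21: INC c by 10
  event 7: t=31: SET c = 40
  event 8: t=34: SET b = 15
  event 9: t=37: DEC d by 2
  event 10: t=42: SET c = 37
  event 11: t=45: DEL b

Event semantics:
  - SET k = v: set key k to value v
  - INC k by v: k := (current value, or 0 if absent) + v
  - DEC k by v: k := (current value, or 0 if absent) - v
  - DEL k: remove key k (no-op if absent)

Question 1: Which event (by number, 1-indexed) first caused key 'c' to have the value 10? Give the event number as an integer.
Answer: 6

Derivation:
Looking for first event where c becomes 10:
  event 2: c = 14
  event 3: c = (absent)
  event 4: c = 0
  event 5: c = 0
  event 6: c 0 -> 10  <-- first match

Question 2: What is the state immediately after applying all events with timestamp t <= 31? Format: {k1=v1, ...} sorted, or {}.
Apply events with t <= 31 (7 events):
  after event 1 (t=4: DEC b by 5): {b=-5}
  after event 2 (t=5: INC c by 14): {b=-5, c=14}
  after event 3 (t=6: DEL c): {b=-5}
  after event 4 (t=7: SET c = 0): {b=-5, c=0}
  after event 5 (t=11: SET b = 28): {b=28, c=0}
  after event 6 (t=21: INC c by 10): {b=28, c=10}
  after event 7 (t=31: SET c = 40): {b=28, c=40}

Answer: {b=28, c=40}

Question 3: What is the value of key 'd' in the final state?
Answer: -2

Derivation:
Track key 'd' through all 11 events:
  event 1 (t=4: DEC b by 5): d unchanged
  event 2 (t=5: INC c by 14): d unchanged
  event 3 (t=6: DEL c): d unchanged
  event 4 (t=7: SET c = 0): d unchanged
  event 5 (t=11: SET b = 28): d unchanged
  event 6 (t=21: INC c by 10): d unchanged
  event 7 (t=31: SET c = 40): d unchanged
  event 8 (t=34: SET b = 15): d unchanged
  event 9 (t=37: DEC d by 2): d (absent) -> -2
  event 10 (t=42: SET c = 37): d unchanged
  event 11 (t=45: DEL b): d unchanged
Final: d = -2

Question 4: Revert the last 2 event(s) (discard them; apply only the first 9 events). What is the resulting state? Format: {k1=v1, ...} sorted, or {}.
Keep first 9 events (discard last 2):
  after event 1 (t=4: DEC b by 5): {b=-5}
  after event 2 (t=5: INC c by 14): {b=-5, c=14}
  after event 3 (t=6: DEL c): {b=-5}
  after event 4 (t=7: SET c = 0): {b=-5, c=0}
  after event 5 (t=11: SET b = 28): {b=28, c=0}
  after event 6 (t=21: INC c by 10): {b=28, c=10}
  after event 7 (t=31: SET c = 40): {b=28, c=40}
  after event 8 (t=34: SET b = 15): {b=15, c=40}
  after event 9 (t=37: DEC d by 2): {b=15, c=40, d=-2}

Answer: {b=15, c=40, d=-2}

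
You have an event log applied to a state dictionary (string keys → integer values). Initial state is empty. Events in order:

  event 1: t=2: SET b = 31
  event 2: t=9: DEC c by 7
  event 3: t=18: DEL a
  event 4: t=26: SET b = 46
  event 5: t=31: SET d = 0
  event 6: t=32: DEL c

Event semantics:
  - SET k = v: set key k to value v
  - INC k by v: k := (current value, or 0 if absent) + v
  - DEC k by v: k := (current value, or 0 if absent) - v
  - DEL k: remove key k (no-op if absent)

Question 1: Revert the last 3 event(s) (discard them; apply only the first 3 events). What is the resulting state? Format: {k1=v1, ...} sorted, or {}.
Answer: {b=31, c=-7}

Derivation:
Keep first 3 events (discard last 3):
  after event 1 (t=2: SET b = 31): {b=31}
  after event 2 (t=9: DEC c by 7): {b=31, c=-7}
  after event 3 (t=18: DEL a): {b=31, c=-7}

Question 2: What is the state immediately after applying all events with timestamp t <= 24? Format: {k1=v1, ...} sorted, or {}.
Answer: {b=31, c=-7}

Derivation:
Apply events with t <= 24 (3 events):
  after event 1 (t=2: SET b = 31): {b=31}
  after event 2 (t=9: DEC c by 7): {b=31, c=-7}
  after event 3 (t=18: DEL a): {b=31, c=-7}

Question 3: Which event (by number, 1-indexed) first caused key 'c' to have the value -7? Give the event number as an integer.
Answer: 2

Derivation:
Looking for first event where c becomes -7:
  event 2: c (absent) -> -7  <-- first match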